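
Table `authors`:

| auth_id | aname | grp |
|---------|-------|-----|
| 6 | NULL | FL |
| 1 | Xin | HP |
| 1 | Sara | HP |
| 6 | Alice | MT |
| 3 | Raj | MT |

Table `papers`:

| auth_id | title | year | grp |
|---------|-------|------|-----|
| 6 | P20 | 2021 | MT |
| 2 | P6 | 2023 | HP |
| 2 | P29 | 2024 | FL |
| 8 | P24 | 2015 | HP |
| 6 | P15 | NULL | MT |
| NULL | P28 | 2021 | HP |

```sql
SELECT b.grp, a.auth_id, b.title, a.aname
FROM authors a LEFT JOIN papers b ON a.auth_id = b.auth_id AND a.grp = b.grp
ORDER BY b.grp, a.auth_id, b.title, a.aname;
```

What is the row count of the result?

LEFT JOIN keeps every row from `authors`; unmatched rows get NULL for `papers`'s columns.
Matching on a.auth_id = b.auth_id AND a.grp = b.grp. A NULL in a compared column never satisfies the condition.
Matched pairs: 2; unmatched a rows kept: 4.
Total: 2 matched + 4 padded = 6 rows.

6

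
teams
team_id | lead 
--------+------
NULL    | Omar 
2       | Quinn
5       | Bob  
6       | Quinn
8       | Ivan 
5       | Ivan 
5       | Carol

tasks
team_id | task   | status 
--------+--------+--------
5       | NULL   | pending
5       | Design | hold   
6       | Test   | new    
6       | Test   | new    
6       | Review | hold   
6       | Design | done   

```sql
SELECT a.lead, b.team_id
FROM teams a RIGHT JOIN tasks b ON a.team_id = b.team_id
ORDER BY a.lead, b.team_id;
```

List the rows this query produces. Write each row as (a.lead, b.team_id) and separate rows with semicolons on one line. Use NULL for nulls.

RIGHT JOIN keeps every row from `tasks`; unmatched rows get NULL for `teams`'s columns.
Matching on a.team_id = b.team_id. A NULL in a compared column never satisfies the condition.
- a (team_id=NULL) has no partner in b.
- a (team_id=2) has no partner in b.
- a (team_id=5) pairs with 2 row(s) of b.
- a (team_id=6) pairs with 4 row(s) of b.
- a (team_id=8) has no partner in b.
- a (team_id=5) pairs with 2 row(s) of b.
- a (team_id=5) pairs with 2 row(s) of b.
- every b row matched at least one a row.
After projecting and ordering:
a.lead | b.team_id
Bob | 5
Bob | 5
Carol | 5
Carol | 5
Ivan | 5
Ivan | 5
Quinn | 6
Quinn | 6
Quinn | 6
Quinn | 6

(Bob, 5); (Bob, 5); (Carol, 5); (Carol, 5); (Ivan, 5); (Ivan, 5); (Quinn, 6); (Quinn, 6); (Quinn, 6); (Quinn, 6)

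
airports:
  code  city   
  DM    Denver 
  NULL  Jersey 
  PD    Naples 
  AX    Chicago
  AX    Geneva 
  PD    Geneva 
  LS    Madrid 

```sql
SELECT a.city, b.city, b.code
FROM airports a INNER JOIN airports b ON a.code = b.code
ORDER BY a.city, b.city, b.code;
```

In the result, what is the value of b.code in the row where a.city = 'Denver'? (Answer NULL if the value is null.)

INNER JOIN keeps only pairs where the ON condition holds.
Matching on a.code = b.code. A NULL in a compared column never satisfies the condition.
- code=DM: 1 matching b row(s), so 1 row(s) emitted.
- code=NULL: no matching b row, dropped.
- code=PD: 2 matching b row(s), so 2 row(s) emitted.
- code=AX: 2 matching b row(s), so 2 row(s) emitted.
- code=AX: 2 matching b row(s), so 2 row(s) emitted.
- code=PD: 2 matching b row(s), so 2 row(s) emitted.
- code=LS: 1 matching b row(s), so 1 row(s) emitted.

DM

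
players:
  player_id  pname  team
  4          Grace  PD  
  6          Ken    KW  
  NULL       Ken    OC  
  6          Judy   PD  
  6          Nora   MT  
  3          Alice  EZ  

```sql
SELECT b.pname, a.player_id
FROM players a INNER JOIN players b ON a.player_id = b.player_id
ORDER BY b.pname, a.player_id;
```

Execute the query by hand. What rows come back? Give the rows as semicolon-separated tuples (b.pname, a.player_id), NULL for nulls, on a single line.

(Alice, 3); (Grace, 4); (Judy, 6); (Judy, 6); (Judy, 6); (Ken, 6); (Ken, 6); (Ken, 6); (Nora, 6); (Nora, 6); (Nora, 6)

INNER JOIN keeps only pairs where the ON condition holds.
Matching on a.player_id = b.player_id. A NULL in a compared column never satisfies the condition.
- a row (player_id=4): matches 1 b row(s) → 1 output row(s).
- a row (player_id=6): matches 3 b row(s) → 3 output row(s).
- a row (player_id=NULL): no match → dropped.
- a row (player_id=6): matches 3 b row(s) → 3 output row(s).
- a row (player_id=6): matches 3 b row(s) → 3 output row(s).
- a row (player_id=3): matches 1 b row(s) → 1 output row(s).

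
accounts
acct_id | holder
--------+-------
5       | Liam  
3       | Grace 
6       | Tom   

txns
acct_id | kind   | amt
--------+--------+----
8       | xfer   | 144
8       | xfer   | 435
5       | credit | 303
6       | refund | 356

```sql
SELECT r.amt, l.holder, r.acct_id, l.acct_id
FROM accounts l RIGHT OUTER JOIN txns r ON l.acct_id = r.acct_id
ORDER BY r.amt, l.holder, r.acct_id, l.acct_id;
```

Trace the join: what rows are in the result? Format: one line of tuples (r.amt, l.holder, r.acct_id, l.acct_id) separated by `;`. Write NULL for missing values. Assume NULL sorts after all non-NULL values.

RIGHT JOIN keeps every row from `txns`; unmatched rows get NULL for `accounts`'s columns.
Matching on l.acct_id = r.acct_id.
- l row (acct_id=5): matches 1 r row(s) → 1 output row(s).
- l row (acct_id=3): no match.
- l row (acct_id=6): matches 1 r row(s) → 1 output row(s).
- plus 2 unmatched r row(s), each kept with NULL l columns.
After projecting and ordering:
r.amt | l.holder | r.acct_id | l.acct_id
144 | NULL | 8 | NULL
303 | Liam | 5 | 5
356 | Tom | 6 | 6
435 | NULL | 8 | NULL

(144, NULL, 8, NULL); (303, Liam, 5, 5); (356, Tom, 6, 6); (435, NULL, 8, NULL)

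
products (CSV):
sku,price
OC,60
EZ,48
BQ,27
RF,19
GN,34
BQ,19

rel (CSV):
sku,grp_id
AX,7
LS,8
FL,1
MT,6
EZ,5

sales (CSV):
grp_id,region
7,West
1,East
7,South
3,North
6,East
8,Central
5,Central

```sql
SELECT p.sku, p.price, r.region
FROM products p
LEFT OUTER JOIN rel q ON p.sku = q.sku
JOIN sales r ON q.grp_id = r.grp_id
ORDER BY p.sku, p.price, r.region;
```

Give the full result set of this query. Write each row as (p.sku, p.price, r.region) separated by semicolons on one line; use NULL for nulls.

Joins associate left-to-right: products LEFT JOIN rel on sku gives 6 intermediate row(s).
Then INNER JOIN `sales r` on grp_id: keep only rows whose q.grp_id appears in r.

(EZ, 48, Central)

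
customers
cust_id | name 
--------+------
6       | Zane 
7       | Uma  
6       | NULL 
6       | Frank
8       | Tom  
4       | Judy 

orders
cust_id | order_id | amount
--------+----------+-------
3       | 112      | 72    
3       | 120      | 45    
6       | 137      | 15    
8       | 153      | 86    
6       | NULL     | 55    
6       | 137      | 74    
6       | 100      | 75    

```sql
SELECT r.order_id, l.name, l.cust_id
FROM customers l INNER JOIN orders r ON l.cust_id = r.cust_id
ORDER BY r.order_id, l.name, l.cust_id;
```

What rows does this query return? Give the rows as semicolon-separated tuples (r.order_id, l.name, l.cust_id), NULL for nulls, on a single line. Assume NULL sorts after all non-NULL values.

(100, Frank, 6); (100, Zane, 6); (100, NULL, 6); (137, Frank, 6); (137, Frank, 6); (137, Zane, 6); (137, Zane, 6); (137, NULL, 6); (137, NULL, 6); (153, Tom, 8); (NULL, Frank, 6); (NULL, Zane, 6); (NULL, NULL, 6)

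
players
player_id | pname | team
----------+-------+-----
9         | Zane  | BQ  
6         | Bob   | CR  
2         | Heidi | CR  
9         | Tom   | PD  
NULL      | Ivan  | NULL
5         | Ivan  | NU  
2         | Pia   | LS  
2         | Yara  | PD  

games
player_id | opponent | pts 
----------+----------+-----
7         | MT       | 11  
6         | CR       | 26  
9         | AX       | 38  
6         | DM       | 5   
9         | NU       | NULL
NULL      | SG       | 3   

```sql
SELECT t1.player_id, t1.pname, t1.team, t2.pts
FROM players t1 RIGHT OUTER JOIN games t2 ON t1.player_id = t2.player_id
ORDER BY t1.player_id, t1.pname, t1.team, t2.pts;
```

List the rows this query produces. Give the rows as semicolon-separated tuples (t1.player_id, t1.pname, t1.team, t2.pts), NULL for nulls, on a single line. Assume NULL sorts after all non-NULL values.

RIGHT JOIN keeps every row from `games`; unmatched rows get NULL for `players`'s columns.
Matching on t1.player_id = t2.player_id. A NULL in a compared column never satisfies the condition.
- t1 row (player_id=9): matches 2 t2 row(s) → 2 output row(s).
- t1 row (player_id=6): matches 2 t2 row(s) → 2 output row(s).
- t1 row (player_id=2): no match.
- t1 row (player_id=9): matches 2 t2 row(s) → 2 output row(s).
- t1 row (player_id=NULL): no match.
- t1 row (player_id=5): no match.
- t1 row (player_id=2): no match.
- t1 row (player_id=2): no match.
- plus 2 unmatched t2 row(s), each kept with NULL t1 columns.
After projecting and ordering:
t1.player_id | t1.pname | t1.team | t2.pts
6 | Bob | CR | 5
6 | Bob | CR | 26
9 | Tom | PD | 38
9 | Tom | PD | NULL
9 | Zane | BQ | 38
9 | Zane | BQ | NULL
NULL | NULL | NULL | 3
NULL | NULL | NULL | 11

(6, Bob, CR, 5); (6, Bob, CR, 26); (9, Tom, PD, 38); (9, Tom, PD, NULL); (9, Zane, BQ, 38); (9, Zane, BQ, NULL); (NULL, NULL, NULL, 3); (NULL, NULL, NULL, 11)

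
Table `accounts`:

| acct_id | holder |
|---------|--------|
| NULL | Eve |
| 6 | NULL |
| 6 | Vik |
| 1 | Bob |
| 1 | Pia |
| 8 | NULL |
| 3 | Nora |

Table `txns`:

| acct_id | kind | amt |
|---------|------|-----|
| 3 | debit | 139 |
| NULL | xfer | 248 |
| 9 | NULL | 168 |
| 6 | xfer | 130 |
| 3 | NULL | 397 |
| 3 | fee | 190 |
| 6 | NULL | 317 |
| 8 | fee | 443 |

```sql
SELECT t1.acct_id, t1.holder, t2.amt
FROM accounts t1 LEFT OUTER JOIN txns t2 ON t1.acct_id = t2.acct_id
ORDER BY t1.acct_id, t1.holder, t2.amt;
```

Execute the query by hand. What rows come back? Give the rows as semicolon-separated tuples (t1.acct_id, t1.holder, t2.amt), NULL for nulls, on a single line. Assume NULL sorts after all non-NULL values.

LEFT JOIN keeps every row from `accounts`; unmatched rows get NULL for `txns`'s columns.
Matching on t1.acct_id = t2.acct_id. A NULL in a compared column never satisfies the condition.
- acct_id=NULL: no t2 row matches, row kept with t2 columns NULL.
- acct_id=6: 2 matching t2 row(s), so 2 row(s) emitted.
- acct_id=6: 2 matching t2 row(s), so 2 row(s) emitted.
- acct_id=1: no t2 row matches, row kept with t2 columns NULL.
- acct_id=1: no t2 row matches, row kept with t2 columns NULL.
- acct_id=8: 1 matching t2 row(s), so 1 row(s) emitted.
- acct_id=3: 3 matching t2 row(s), so 3 row(s) emitted.

(1, Bob, NULL); (1, Pia, NULL); (3, Nora, 139); (3, Nora, 190); (3, Nora, 397); (6, Vik, 130); (6, Vik, 317); (6, NULL, 130); (6, NULL, 317); (8, NULL, 443); (NULL, Eve, NULL)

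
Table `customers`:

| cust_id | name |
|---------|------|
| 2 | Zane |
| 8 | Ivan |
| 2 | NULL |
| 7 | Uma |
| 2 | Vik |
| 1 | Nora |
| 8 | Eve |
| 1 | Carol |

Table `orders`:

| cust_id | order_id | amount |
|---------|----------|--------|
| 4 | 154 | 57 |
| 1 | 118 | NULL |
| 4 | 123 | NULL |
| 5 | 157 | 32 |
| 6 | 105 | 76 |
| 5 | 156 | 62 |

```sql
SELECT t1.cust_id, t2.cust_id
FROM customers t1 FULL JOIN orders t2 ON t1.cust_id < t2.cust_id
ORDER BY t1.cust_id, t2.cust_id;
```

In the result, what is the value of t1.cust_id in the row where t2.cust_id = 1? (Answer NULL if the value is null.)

FULL OUTER JOIN keeps every row from both sides; unmatched rows get NULL for the other side's columns.
Matching on t1.cust_id < t2.cust_id.
- t1[0] cust_id=2 → 5 match(es) in t2 → 5 row(s).
- t1[1] cust_id=8 → no match; kept with NULLs on the t2 side.
- t1[2] cust_id=2 → 5 match(es) in t2 → 5 row(s).
- t1[3] cust_id=7 → no match; kept with NULLs on the t2 side.
- t1[4] cust_id=2 → 5 match(es) in t2 → 5 row(s).
- t1[5] cust_id=1 → 5 match(es) in t2 → 5 row(s).
- t1[6] cust_id=8 → no match; kept with NULLs on the t2 side.
- t1[7] cust_id=1 → 5 match(es) in t2 → 5 row(s).
- 1 row(s) from t2 found no t1 partner → padded with NULL.

NULL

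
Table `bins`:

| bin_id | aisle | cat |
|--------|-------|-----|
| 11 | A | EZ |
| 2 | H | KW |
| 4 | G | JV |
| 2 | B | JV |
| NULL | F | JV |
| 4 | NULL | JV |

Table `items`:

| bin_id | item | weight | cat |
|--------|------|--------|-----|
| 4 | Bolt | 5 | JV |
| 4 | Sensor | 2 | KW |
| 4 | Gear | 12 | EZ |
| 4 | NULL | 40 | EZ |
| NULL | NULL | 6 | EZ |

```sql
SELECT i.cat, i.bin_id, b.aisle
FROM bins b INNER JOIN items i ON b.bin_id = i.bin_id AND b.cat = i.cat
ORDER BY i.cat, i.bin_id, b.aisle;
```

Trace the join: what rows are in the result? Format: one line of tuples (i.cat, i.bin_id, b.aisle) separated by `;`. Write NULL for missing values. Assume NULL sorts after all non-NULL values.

(JV, 4, G); (JV, 4, NULL)

INNER JOIN keeps only pairs where the ON condition holds.
Matching on b.bin_id = i.bin_id AND b.cat = i.cat. A NULL in a compared column never satisfies the condition.
- b (bin_id=11, cat=EZ) has no partner → excluded.
- b (bin_id=2, cat=KW) has no partner → excluded.
- b (bin_id=4, cat=JV) pairs with 1 row(s) of i.
- b (bin_id=2, cat=JV) has no partner → excluded.
- b (bin_id=NULL, cat=JV) has no partner → excluded.
- b (bin_id=4, cat=JV) pairs with 1 row(s) of i.
After projecting and ordering:
i.cat | i.bin_id | b.aisle
JV | 4 | G
JV | 4 | NULL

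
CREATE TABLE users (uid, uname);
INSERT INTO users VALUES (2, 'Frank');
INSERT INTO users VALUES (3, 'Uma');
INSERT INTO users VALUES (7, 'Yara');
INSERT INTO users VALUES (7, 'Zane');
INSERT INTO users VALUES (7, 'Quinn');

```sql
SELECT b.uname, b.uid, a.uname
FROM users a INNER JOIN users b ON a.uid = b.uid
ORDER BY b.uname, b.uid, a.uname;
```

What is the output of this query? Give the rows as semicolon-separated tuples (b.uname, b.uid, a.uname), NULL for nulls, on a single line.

INNER JOIN keeps only pairs where the ON condition holds.
Matching on a.uid = b.uid.
- a (uid=2) pairs with 1 row(s) of b.
- a (uid=3) pairs with 1 row(s) of b.
- a (uid=7) pairs with 3 row(s) of b.
- a (uid=7) pairs with 3 row(s) of b.
- a (uid=7) pairs with 3 row(s) of b.

(Frank, 2, Frank); (Quinn, 7, Quinn); (Quinn, 7, Yara); (Quinn, 7, Zane); (Uma, 3, Uma); (Yara, 7, Quinn); (Yara, 7, Yara); (Yara, 7, Zane); (Zane, 7, Quinn); (Zane, 7, Yara); (Zane, 7, Zane)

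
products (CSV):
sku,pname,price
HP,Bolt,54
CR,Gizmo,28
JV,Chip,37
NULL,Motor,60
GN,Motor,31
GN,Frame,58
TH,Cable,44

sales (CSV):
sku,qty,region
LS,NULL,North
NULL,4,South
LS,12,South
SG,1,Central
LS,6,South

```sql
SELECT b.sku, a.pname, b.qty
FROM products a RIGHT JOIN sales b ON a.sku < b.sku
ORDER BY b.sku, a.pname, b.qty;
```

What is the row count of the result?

21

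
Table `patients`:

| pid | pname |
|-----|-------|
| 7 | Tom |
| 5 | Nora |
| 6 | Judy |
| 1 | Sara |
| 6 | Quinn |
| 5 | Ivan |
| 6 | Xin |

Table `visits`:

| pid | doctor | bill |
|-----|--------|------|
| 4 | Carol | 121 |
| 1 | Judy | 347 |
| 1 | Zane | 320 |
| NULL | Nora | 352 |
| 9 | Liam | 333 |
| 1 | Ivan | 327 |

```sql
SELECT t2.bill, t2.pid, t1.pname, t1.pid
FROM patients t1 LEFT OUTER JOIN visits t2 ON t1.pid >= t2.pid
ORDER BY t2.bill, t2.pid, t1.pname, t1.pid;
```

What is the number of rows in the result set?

27

LEFT JOIN keeps every row from `patients`; unmatched rows get NULL for `visits`'s columns.
Matching on t1.pid >= t2.pid. A NULL in a compared column never satisfies the condition.
Matched pairs: 27; unmatched t1 rows kept: 0.
Total: 27 rows.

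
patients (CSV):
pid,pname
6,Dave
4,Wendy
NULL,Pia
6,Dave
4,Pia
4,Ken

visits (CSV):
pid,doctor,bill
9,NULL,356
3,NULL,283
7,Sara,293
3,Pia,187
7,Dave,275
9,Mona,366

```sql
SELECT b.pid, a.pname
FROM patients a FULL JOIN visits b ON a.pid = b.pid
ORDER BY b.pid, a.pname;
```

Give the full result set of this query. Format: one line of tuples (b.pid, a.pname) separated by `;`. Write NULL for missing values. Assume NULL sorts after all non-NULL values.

FULL OUTER JOIN keeps every row from both sides; unmatched rows get NULL for the other side's columns.
Matching on a.pid = b.pid. A NULL in a compared column never satisfies the condition.
Matched pairs: 0; unmatched a rows kept: 6; unmatched b rows kept: 6.

(3, NULL); (3, NULL); (7, NULL); (7, NULL); (9, NULL); (9, NULL); (NULL, Dave); (NULL, Dave); (NULL, Ken); (NULL, Pia); (NULL, Pia); (NULL, Wendy)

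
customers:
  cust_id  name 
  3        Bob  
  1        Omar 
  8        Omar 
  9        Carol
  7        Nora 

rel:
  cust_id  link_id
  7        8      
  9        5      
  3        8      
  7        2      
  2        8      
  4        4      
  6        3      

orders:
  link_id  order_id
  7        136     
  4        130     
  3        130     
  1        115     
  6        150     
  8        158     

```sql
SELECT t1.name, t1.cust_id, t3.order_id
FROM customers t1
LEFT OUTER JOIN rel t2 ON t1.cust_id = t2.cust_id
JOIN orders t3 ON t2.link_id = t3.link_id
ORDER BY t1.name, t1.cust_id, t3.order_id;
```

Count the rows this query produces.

2

Evaluate left to right. First `customers t1 LEFT JOIN rel t2` on cust_id: 6 row(s).
Then INNER JOIN `orders t3` on link_id: keep only rows whose t2.link_id appears in t3.
Result: 2 row(s).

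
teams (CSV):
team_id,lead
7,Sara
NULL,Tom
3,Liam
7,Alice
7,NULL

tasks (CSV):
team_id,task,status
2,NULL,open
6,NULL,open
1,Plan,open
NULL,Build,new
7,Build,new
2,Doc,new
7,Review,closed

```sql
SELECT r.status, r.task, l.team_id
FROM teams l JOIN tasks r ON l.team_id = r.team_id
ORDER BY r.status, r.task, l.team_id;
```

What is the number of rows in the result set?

6

INNER JOIN keeps only pairs where the ON condition holds.
Matching on l.team_id = r.team_id. A NULL in a compared column never satisfies the condition.
- l row (team_id=7): matches 2 r row(s) → 2 output row(s).
- l row (team_id=NULL): no match → dropped.
- l row (team_id=3): no match → dropped.
- l row (team_id=7): matches 2 r row(s) → 2 output row(s).
- l row (team_id=7): matches 2 r row(s) → 2 output row(s).
Total: 6 rows.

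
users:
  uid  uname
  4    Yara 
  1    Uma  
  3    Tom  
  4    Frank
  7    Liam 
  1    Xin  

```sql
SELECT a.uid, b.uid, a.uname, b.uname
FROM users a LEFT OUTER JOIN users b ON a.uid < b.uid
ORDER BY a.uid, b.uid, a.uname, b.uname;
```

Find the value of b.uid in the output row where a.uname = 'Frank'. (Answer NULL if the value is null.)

7

LEFT JOIN keeps every row from `users a`; unmatched rows get NULL for `users b`'s columns.
Matching on a.uid < b.uid.
- a (uid=4) pairs with 1 row(s) of b.
- a (uid=1) pairs with 4 row(s) of b.
- a (uid=3) pairs with 3 row(s) of b.
- a (uid=4) pairs with 1 row(s) of b.
- a (uid=7) has no partner → padded with NULL.
- a (uid=1) pairs with 4 row(s) of b.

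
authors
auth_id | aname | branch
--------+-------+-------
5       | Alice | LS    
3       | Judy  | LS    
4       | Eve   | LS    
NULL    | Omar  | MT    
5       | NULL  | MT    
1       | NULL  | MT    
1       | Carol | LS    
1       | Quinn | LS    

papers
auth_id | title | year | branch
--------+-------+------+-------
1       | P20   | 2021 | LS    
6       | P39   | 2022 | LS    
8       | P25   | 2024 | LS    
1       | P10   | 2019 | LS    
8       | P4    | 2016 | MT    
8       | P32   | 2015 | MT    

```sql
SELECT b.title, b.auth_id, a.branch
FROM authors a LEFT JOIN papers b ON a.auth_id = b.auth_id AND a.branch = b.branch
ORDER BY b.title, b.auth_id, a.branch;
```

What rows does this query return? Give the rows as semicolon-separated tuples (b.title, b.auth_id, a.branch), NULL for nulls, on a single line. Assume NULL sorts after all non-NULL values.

(P10, 1, LS); (P10, 1, LS); (P20, 1, LS); (P20, 1, LS); (NULL, NULL, LS); (NULL, NULL, LS); (NULL, NULL, LS); (NULL, NULL, MT); (NULL, NULL, MT); (NULL, NULL, MT)

LEFT JOIN keeps every row from `authors`; unmatched rows get NULL for `papers`'s columns.
Matching on a.auth_id = b.auth_id AND a.branch = b.branch. A NULL in a compared column never satisfies the condition.
Matched pairs: 4; unmatched a rows kept: 6.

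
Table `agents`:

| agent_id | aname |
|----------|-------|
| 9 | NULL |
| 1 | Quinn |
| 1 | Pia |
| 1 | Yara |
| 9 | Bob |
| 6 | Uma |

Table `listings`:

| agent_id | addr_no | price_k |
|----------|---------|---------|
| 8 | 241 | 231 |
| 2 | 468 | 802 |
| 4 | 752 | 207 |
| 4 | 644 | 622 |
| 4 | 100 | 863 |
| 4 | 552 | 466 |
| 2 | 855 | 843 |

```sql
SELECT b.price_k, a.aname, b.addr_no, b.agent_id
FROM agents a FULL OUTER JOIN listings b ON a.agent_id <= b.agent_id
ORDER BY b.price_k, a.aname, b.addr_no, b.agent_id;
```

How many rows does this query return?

FULL OUTER JOIN keeps every row from both sides; unmatched rows get NULL for the other side's columns.
Matching on a.agent_id <= b.agent_id.
- a (agent_id=9) has no partner → padded with NULL.
- a (agent_id=1) pairs with 7 row(s) of b.
- a (agent_id=1) pairs with 7 row(s) of b.
- a (agent_id=1) pairs with 7 row(s) of b.
- a (agent_id=9) has no partner → padded with NULL.
- a (agent_id=6) pairs with 1 row(s) of b.
Total: 22 matched + 2 padded = 24 rows.

24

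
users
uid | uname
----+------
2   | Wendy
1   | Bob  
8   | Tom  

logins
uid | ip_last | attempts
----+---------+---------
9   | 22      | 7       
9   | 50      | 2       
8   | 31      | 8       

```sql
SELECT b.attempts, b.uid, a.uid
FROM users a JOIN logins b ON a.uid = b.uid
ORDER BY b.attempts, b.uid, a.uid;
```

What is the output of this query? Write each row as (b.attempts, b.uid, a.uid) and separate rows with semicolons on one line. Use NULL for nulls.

(8, 8, 8)

INNER JOIN keeps only pairs where the ON condition holds.
Matching on a.uid = b.uid.
Matched pairs: 1.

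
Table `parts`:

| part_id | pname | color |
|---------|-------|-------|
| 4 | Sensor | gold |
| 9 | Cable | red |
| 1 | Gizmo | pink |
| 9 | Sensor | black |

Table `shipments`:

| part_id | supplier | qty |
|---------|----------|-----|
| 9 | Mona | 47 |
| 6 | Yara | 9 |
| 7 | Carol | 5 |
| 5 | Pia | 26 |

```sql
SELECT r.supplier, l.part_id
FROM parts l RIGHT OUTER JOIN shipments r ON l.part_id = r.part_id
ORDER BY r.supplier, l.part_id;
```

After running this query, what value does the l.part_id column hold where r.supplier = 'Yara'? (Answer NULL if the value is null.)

RIGHT JOIN keeps every row from `shipments`; unmatched rows get NULL for `parts`'s columns.
Matching on l.part_id = r.part_id.
Matched pairs: 2; unmatched r rows kept: 3.

NULL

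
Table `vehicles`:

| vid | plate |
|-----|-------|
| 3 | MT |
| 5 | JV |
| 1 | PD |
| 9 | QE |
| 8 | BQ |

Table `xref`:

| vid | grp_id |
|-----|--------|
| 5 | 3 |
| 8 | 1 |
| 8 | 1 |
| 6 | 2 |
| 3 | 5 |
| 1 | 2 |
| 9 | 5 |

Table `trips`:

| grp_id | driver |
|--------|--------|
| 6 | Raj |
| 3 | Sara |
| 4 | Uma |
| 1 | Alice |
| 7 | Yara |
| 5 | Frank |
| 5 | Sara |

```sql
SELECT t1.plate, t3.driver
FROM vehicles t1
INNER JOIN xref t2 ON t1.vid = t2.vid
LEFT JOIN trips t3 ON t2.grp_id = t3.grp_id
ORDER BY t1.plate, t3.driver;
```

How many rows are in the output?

Evaluate left to right. First `vehicles t1 INNER JOIN xref t2` on vid: 6 row(s).
Then LEFT JOIN `trips t3` on grp_id: each of those 6 rows is kept; rows whose t2.grp_id has no match in t3 get NULL for t3's columns.
Result: 8 row(s).

8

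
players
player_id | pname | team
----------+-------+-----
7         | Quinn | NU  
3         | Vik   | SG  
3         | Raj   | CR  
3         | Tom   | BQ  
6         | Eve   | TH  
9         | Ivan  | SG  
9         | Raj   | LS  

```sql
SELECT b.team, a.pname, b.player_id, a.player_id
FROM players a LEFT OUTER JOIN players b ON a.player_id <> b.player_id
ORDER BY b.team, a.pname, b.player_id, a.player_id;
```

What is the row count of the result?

LEFT JOIN keeps every row from `players a`; unmatched rows get NULL for `players b`'s columns.
Matching on a.player_id <> b.player_id.
- player_id=7: 6 matching b row(s), so 6 row(s) emitted.
- player_id=3: 4 matching b row(s), so 4 row(s) emitted.
- player_id=3: 4 matching b row(s), so 4 row(s) emitted.
- player_id=3: 4 matching b row(s), so 4 row(s) emitted.
- player_id=6: 6 matching b row(s), so 6 row(s) emitted.
- player_id=9: 5 matching b row(s), so 5 row(s) emitted.
- player_id=9: 5 matching b row(s), so 5 row(s) emitted.
Total: 34 rows.

34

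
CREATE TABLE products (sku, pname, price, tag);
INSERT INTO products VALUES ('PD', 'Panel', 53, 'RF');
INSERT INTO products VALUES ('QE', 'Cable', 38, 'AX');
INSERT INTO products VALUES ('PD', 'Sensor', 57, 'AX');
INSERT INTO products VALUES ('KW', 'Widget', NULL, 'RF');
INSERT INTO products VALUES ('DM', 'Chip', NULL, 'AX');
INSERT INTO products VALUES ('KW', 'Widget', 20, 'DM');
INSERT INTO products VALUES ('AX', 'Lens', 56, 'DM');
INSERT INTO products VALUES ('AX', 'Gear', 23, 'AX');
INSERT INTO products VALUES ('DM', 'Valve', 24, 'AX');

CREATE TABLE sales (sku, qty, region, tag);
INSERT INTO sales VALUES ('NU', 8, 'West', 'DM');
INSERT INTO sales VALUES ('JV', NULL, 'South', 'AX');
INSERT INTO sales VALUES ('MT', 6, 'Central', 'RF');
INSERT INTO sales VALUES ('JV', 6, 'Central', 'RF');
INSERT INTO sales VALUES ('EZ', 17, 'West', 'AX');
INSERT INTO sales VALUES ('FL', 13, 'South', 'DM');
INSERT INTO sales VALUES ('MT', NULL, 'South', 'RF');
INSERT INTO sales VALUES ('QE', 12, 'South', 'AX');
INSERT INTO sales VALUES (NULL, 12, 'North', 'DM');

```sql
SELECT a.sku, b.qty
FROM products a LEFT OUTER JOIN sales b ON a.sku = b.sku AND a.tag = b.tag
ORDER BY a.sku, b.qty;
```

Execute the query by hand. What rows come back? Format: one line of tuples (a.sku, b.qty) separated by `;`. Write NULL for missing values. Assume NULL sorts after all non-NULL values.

(AX, NULL); (AX, NULL); (DM, NULL); (DM, NULL); (KW, NULL); (KW, NULL); (PD, NULL); (PD, NULL); (QE, 12)

LEFT JOIN keeps every row from `products`; unmatched rows get NULL for `sales`'s columns.
Matching on a.sku = b.sku AND a.tag = b.tag. A NULL in a compared column never satisfies the condition.
Matched pairs: 1; unmatched a rows kept: 8.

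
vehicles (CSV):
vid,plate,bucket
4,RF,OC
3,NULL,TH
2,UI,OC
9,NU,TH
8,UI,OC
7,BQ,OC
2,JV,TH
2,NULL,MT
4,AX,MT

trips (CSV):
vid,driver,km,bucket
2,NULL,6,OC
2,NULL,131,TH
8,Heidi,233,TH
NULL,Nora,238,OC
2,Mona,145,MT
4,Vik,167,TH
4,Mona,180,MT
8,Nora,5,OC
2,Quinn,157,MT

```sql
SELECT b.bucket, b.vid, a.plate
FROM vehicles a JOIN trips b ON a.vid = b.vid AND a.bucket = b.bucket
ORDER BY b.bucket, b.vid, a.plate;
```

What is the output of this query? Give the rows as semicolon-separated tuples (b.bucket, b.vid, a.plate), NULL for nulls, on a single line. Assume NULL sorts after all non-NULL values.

INNER JOIN keeps only pairs where the ON condition holds.
Matching on a.vid = b.vid AND a.bucket = b.bucket. A NULL in a compared column never satisfies the condition.
Matched pairs: 6.

(MT, 2, NULL); (MT, 2, NULL); (MT, 4, AX); (OC, 2, UI); (OC, 8, UI); (TH, 2, JV)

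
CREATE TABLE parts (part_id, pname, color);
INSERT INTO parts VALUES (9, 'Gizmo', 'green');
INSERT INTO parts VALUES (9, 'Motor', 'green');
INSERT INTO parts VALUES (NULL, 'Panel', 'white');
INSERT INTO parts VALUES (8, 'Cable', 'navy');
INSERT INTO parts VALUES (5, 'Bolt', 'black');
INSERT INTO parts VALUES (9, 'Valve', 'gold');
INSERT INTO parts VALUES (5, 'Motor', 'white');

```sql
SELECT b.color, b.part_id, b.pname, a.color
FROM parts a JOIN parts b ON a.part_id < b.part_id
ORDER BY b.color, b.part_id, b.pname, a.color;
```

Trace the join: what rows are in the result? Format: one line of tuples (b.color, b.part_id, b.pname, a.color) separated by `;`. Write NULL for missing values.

INNER JOIN keeps only pairs where the ON condition holds.
Matching on a.part_id < b.part_id. A NULL in a compared column never satisfies the condition.
- a (part_id=9) has no partner → excluded.
- a (part_id=9) has no partner → excluded.
- a (part_id=NULL) has no partner → excluded.
- a (part_id=8) pairs with 3 row(s) of b.
- a (part_id=5) pairs with 4 row(s) of b.
- a (part_id=9) has no partner → excluded.
- a (part_id=5) pairs with 4 row(s) of b.

(gold, 9, Valve, black); (gold, 9, Valve, navy); (gold, 9, Valve, white); (green, 9, Gizmo, black); (green, 9, Gizmo, navy); (green, 9, Gizmo, white); (green, 9, Motor, black); (green, 9, Motor, navy); (green, 9, Motor, white); (navy, 8, Cable, black); (navy, 8, Cable, white)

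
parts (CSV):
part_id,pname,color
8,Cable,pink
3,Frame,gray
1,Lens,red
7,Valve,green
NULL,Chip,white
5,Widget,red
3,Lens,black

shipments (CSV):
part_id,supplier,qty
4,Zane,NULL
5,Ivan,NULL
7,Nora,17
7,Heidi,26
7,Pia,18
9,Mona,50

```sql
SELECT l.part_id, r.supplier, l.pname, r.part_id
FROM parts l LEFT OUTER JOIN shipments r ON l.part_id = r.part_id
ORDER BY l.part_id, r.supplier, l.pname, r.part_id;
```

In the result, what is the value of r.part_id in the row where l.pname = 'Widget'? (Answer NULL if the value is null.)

5

LEFT JOIN keeps every row from `parts`; unmatched rows get NULL for `shipments`'s columns.
Matching on l.part_id = r.part_id. A NULL in a compared column never satisfies the condition.
- l row (part_id=8): no match → kept, r columns NULL.
- l row (part_id=3): no match → kept, r columns NULL.
- l row (part_id=1): no match → kept, r columns NULL.
- l row (part_id=7): matches 3 r row(s) → 3 output row(s).
- l row (part_id=NULL): no match → kept, r columns NULL.
- l row (part_id=5): matches 1 r row(s) → 1 output row(s).
- l row (part_id=3): no match → kept, r columns NULL.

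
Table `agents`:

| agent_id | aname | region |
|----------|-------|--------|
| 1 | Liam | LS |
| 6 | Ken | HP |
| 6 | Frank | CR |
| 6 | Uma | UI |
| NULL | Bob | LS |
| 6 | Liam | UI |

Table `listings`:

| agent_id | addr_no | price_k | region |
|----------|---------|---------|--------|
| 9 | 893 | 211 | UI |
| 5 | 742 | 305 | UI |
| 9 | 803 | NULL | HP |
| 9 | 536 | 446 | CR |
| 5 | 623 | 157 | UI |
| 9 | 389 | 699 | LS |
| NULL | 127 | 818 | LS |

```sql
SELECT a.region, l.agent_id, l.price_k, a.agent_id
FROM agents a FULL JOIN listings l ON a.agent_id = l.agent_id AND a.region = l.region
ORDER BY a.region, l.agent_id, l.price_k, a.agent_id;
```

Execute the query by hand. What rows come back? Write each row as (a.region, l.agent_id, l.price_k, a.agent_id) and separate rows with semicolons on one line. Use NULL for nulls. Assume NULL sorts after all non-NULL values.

(CR, NULL, NULL, 6); (HP, NULL, NULL, 6); (LS, NULL, NULL, 1); (LS, NULL, NULL, NULL); (UI, NULL, NULL, 6); (UI, NULL, NULL, 6); (NULL, 5, 157, NULL); (NULL, 5, 305, NULL); (NULL, 9, 211, NULL); (NULL, 9, 446, NULL); (NULL, 9, 699, NULL); (NULL, 9, NULL, NULL); (NULL, NULL, 818, NULL)

FULL OUTER JOIN keeps every row from both sides; unmatched rows get NULL for the other side's columns.
Matching on a.agent_id = l.agent_id AND a.region = l.region. A NULL in a compared column never satisfies the condition.
Matched pairs: 0; unmatched a rows kept: 6; unmatched l rows kept: 7.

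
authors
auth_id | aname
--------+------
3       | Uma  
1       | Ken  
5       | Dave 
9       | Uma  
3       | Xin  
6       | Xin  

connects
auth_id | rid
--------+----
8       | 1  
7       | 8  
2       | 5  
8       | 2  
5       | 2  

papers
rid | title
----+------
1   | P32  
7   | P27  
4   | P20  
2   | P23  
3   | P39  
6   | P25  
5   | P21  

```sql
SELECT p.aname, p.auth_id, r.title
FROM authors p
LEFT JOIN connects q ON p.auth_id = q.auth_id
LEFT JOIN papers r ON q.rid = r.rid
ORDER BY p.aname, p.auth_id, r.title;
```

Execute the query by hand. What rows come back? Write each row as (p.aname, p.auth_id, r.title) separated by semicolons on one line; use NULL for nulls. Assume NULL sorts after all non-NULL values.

(Dave, 5, P23); (Ken, 1, NULL); (Uma, 3, NULL); (Uma, 9, NULL); (Xin, 3, NULL); (Xin, 6, NULL)

Step 1 — p LEFT JOIN q on auth_id → 6 row(s).
Then LEFT JOIN `papers r` on rid: each of those 6 rows is kept; rows whose q.rid has no match in r get NULL for r's columns.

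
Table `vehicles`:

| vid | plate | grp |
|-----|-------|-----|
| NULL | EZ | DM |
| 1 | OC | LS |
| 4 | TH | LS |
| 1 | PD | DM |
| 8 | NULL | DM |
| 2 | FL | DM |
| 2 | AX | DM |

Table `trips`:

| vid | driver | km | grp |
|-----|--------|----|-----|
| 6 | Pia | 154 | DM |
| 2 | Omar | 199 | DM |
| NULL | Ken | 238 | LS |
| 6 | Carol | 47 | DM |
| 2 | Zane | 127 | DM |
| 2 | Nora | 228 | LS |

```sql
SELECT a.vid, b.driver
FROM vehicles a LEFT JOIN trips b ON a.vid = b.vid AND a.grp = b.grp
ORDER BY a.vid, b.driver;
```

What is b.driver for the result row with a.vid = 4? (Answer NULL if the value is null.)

LEFT JOIN keeps every row from `vehicles`; unmatched rows get NULL for `trips`'s columns.
Matching on a.vid = b.vid AND a.grp = b.grp. A NULL in a compared column never satisfies the condition.
- a (vid=NULL, grp=DM) has no partner → padded with NULL.
- a (vid=1, grp=LS) has no partner → padded with NULL.
- a (vid=4, grp=LS) has no partner → padded with NULL.
- a (vid=1, grp=DM) has no partner → padded with NULL.
- a (vid=8, grp=DM) has no partner → padded with NULL.
- a (vid=2, grp=DM) pairs with 2 row(s) of b.
- a (vid=2, grp=DM) pairs with 2 row(s) of b.

NULL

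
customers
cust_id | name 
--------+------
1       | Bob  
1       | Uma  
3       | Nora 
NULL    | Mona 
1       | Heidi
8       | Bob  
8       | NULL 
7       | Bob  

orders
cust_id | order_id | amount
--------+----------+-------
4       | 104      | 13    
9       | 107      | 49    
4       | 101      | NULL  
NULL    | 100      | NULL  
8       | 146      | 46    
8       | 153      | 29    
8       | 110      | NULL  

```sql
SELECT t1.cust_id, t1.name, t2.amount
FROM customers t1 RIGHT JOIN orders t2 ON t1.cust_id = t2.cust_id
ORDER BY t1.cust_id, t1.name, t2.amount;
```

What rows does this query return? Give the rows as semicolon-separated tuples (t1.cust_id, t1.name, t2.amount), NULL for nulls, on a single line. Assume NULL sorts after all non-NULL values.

RIGHT JOIN keeps every row from `orders`; unmatched rows get NULL for `customers`'s columns.
Matching on t1.cust_id = t2.cust_id. A NULL in a compared column never satisfies the condition.
- cust_id=1: no matching t2 row.
- cust_id=1: no matching t2 row.
- cust_id=3: no matching t2 row.
- cust_id=NULL: no matching t2 row.
- cust_id=1: no matching t2 row.
- cust_id=8: 3 matching t2 row(s), so 3 row(s) emitted.
- cust_id=8: 3 matching t2 row(s), so 3 row(s) emitted.
- cust_id=7: no matching t2 row.
- plus 4 unmatched t2 row(s), each kept with NULL t1 columns.
After projecting and ordering:
t1.cust_id | t1.name | t2.amount
8 | Bob | 29
8 | Bob | 46
8 | Bob | NULL
8 | NULL | 29
8 | NULL | 46
8 | NULL | NULL
NULL | NULL | 13
NULL | NULL | 49
NULL | NULL | NULL
NULL | NULL | NULL

(8, Bob, 29); (8, Bob, 46); (8, Bob, NULL); (8, NULL, 29); (8, NULL, 46); (8, NULL, NULL); (NULL, NULL, 13); (NULL, NULL, 49); (NULL, NULL, NULL); (NULL, NULL, NULL)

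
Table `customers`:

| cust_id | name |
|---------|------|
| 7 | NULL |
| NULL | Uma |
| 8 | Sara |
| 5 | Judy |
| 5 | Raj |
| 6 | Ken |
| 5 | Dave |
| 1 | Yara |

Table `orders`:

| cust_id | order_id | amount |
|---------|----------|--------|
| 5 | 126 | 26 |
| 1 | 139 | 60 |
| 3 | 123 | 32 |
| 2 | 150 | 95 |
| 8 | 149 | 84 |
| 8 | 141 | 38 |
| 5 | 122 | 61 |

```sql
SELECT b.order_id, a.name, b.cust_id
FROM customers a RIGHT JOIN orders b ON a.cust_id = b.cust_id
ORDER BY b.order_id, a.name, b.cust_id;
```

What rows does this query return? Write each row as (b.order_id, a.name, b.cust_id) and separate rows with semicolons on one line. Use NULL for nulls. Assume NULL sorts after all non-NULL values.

(122, Dave, 5); (122, Judy, 5); (122, Raj, 5); (123, NULL, 3); (126, Dave, 5); (126, Judy, 5); (126, Raj, 5); (139, Yara, 1); (141, Sara, 8); (149, Sara, 8); (150, NULL, 2)

RIGHT JOIN keeps every row from `orders`; unmatched rows get NULL for `customers`'s columns.
Matching on a.cust_id = b.cust_id. A NULL in a compared column never satisfies the condition.
Matched pairs: 9; unmatched b rows kept: 2.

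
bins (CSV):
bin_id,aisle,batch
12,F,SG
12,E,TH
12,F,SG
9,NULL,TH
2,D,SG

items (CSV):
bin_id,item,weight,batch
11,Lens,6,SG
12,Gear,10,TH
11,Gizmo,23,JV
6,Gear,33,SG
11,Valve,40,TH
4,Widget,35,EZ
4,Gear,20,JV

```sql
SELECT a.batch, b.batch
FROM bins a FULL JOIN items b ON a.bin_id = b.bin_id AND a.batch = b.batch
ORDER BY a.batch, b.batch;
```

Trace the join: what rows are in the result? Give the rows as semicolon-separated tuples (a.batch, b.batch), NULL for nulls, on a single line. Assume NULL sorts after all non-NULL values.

(SG, NULL); (SG, NULL); (SG, NULL); (TH, TH); (TH, NULL); (NULL, EZ); (NULL, JV); (NULL, JV); (NULL, SG); (NULL, SG); (NULL, TH)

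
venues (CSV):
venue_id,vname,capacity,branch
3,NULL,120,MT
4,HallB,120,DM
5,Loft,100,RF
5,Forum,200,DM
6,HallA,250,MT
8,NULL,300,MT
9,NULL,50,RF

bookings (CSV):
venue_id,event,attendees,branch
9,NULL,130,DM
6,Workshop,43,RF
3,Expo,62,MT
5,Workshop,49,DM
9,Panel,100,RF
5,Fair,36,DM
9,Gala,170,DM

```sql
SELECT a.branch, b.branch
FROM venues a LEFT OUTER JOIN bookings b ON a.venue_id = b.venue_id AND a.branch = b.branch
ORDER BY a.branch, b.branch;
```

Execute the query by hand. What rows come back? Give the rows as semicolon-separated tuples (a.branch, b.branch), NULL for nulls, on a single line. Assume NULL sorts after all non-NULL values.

(DM, DM); (DM, DM); (DM, NULL); (MT, MT); (MT, NULL); (MT, NULL); (RF, RF); (RF, NULL)

LEFT JOIN keeps every row from `venues`; unmatched rows get NULL for `bookings`'s columns.
Matching on a.venue_id = b.venue_id AND a.branch = b.branch.
- venue_id=3, branch=MT: 1 matching b row(s), so 1 row(s) emitted.
- venue_id=4, branch=DM: no b row matches, row kept with b columns NULL.
- venue_id=5, branch=RF: no b row matches, row kept with b columns NULL.
- venue_id=5, branch=DM: 2 matching b row(s), so 2 row(s) emitted.
- venue_id=6, branch=MT: no b row matches, row kept with b columns NULL.
- venue_id=8, branch=MT: no b row matches, row kept with b columns NULL.
- venue_id=9, branch=RF: 1 matching b row(s), so 1 row(s) emitted.
After projecting and ordering:
a.branch | b.branch
DM | DM
DM | DM
DM | NULL
MT | MT
MT | NULL
MT | NULL
RF | RF
RF | NULL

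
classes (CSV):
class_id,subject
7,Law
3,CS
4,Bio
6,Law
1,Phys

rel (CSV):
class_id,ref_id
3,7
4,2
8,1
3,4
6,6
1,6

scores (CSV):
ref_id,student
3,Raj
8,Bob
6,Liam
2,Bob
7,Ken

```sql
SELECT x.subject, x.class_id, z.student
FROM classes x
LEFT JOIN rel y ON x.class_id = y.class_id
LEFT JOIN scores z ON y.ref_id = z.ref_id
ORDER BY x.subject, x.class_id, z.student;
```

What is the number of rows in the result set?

Evaluate left to right. First `classes x LEFT JOIN rel y` on class_id: 6 row(s).
Then LEFT JOIN `scores z` on ref_id: each of those 6 rows is kept; rows whose y.ref_id has no match in z get NULL for z's columns.
Result: 6 row(s).

6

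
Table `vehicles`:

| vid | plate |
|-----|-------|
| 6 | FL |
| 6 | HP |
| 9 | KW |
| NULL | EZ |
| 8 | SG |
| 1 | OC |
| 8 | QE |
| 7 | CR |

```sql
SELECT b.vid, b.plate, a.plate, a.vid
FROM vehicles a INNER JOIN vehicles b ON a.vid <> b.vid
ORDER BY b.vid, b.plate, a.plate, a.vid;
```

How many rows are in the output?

38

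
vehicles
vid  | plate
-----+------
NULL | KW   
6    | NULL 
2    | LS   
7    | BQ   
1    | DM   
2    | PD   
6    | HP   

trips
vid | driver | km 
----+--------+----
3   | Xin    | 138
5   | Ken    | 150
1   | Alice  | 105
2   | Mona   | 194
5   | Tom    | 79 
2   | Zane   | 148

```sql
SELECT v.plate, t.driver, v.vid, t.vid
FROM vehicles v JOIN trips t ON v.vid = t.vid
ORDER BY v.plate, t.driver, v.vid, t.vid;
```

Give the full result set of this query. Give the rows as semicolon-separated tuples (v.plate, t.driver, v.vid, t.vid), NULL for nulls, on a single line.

(DM, Alice, 1, 1); (LS, Mona, 2, 2); (LS, Zane, 2, 2); (PD, Mona, 2, 2); (PD, Zane, 2, 2)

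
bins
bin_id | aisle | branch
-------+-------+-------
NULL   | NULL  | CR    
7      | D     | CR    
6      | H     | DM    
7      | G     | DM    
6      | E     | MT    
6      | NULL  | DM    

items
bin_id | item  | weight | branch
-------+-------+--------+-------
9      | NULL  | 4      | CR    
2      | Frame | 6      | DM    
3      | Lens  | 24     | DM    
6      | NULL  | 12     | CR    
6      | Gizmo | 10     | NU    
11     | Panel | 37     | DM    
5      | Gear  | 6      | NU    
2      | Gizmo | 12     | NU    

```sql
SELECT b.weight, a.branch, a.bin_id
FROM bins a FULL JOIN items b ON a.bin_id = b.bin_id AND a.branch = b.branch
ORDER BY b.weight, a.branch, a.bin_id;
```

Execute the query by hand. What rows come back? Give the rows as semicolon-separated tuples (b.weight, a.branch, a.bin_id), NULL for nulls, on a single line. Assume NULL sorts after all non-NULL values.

(4, NULL, NULL); (6, NULL, NULL); (6, NULL, NULL); (10, NULL, NULL); (12, NULL, NULL); (12, NULL, NULL); (24, NULL, NULL); (37, NULL, NULL); (NULL, CR, 7); (NULL, CR, NULL); (NULL, DM, 6); (NULL, DM, 6); (NULL, DM, 7); (NULL, MT, 6)

FULL OUTER JOIN keeps every row from both sides; unmatched rows get NULL for the other side's columns.
Matching on a.bin_id = b.bin_id AND a.branch = b.branch. A NULL in a compared column never satisfies the condition.
Matched pairs: 0; unmatched a rows kept: 6; unmatched b rows kept: 8.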